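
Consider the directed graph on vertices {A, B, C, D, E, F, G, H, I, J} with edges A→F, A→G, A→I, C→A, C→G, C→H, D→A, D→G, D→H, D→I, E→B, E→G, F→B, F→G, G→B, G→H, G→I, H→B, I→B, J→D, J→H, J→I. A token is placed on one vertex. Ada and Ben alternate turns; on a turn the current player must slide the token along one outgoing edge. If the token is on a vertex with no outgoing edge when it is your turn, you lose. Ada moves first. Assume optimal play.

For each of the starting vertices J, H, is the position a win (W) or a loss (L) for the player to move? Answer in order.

Positions with no move are L. A position that does have a move is losing for the player to move precisely when every available move leads to a winning position for the opponent. Fill in the labels:
Every edge goes from a vertex to one that appears earlier in the order B, H, I, G, F, A, D, J, C, E, so processing vertices in that order labels each vertex after all of its successors.
B: no outgoing edge → L
H: can move to B, which is L ⇒ W
I: can move to B, which is L ⇒ W
G: can move to B, which is L ⇒ W
F: can move to B, which is L ⇒ W
A: moves to F(W), G(W), I(W); every one is W ⇒ L
D: can move to A, which is L ⇒ W
J: moves to D(W), I(W), H(W); every one is W ⇒ L
C: can move to A, which is L ⇒ W
E: can move to B, which is L ⇒ W

J: L, H: W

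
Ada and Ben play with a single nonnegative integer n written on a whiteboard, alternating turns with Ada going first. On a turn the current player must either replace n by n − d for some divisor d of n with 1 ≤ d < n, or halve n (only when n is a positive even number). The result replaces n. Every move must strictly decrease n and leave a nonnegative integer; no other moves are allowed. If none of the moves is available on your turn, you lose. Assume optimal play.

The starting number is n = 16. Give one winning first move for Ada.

Use the standard recursion: the mover loses at a terminal position; elsewhere, the mover wins exactly when some move hands the opponent an L position.
n=0: no move → L
n=1: no move → L
n=2: can move to 1, which is L ⇒ W
n=3: the only move is to 2(W), a W ⇒ L
n=4: can move to 3, which is L ⇒ W
n=5: the only move is to 4(W), a W ⇒ L
n=6: can move to 3, which is L ⇒ W
n=7: the only move is to 6(W), a W ⇒ L
n=8: can move to 7, which is L ⇒ W
n=9: moves to 6(W), 8(W); every one is W ⇒ L
n=10: can move to 5, which is L ⇒ W
n=11: the only move is to 10(W), a W ⇒ L
n=12: can move to 9, which is L ⇒ W
n=13: the only move is to 12(W), a W ⇒ L
n=14: can move to 7, which is L ⇒ W
n=15: moves to 10(W), 12(W), 14(W); every one is W ⇒ L
n=16: can move to 15, which is L ⇒ W
From 16, the L positions reachable in one move are: 15.

Move to 15.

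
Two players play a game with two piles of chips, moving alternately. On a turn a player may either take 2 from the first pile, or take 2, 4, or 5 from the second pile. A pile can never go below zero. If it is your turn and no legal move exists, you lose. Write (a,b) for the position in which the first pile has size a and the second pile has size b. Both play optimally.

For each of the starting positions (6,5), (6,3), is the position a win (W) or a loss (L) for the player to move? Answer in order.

Build the W/L table. Terminal = L. A non-terminal position is W if it has a move to some L; otherwise it is L.
No move ever increases a pile, so every position that can arise here has a ≤ 6 and b ≤ 5; it is enough to label the cells with 0 ≤ a ≤ 6 and 0 ≤ b ≤ 5.
Every move lowers a or b (never raises either), so fill the grid row by row in increasing a, and left to right within a row: each cell's successors are then already labelled.
      b=0  b=1  b=2  b=3  b=4  b=5
a=0:    L    L    W    W    W    W
a=1:    L    L    W    W    W    W
a=2:    W    W    L    L    W    W
a=3:    W    W    L    L    W    W
a=4:    L    L    W    W    W    W
a=5:    L    L    W    W    W    W
a=6:    W    W    L    L    W    W
Cells with no legal move (terminal, hence L): (0,0), (0,1), (1,0), (1,1).
The remaining L cells, each justified by listing all of its moves:
(2,2): only reaches (0,2)(W), (2,0)(W), all W → L
(2,3): only reaches (0,3)(W), (2,1)(W), all W → L
(3,2): only reaches (1,2)(W), (3,0)(W), all W → L
(3,3): only reaches (1,3)(W), (3,1)(W), all W → L
(4,0): only reaches (2,0)(W), which is W → L
(4,1): only reaches (2,1)(W), which is W → L
(5,0): only reaches (3,0)(W), which is W → L
(5,1): only reaches (3,1)(W), which is W → L
(6,2): only reaches (4,2)(W), (6,0)(W), all W → L
(6,3): only reaches (4,3)(W), (6,1)(W), all W → L
Every other cell has at least one move into one of the L cells above, so it is W.
(6,5): the move to (6,3) reaches an L cell, so W
(6,3): one of the L cells justified above, so L

(6,5): W, (6,3): L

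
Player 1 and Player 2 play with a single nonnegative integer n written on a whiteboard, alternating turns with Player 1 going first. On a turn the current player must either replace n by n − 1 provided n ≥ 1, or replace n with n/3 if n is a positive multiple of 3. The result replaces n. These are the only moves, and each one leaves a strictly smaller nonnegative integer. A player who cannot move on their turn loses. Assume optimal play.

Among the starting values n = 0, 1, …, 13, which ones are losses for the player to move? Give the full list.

Positions with no move are L. A position that does have a move is losing for the player to move precisely when every available move leads to a winning position for the opponent. Fill in the labels:
n=0: no move → L
n=1: reaches L-position 0 → W
n=2: only reaches 1(W), which is W → L
n=3: reaches L-position 2 → W
n=4: only reaches 3(W), which is W → L
n=5: reaches L-position 4 → W
n=6: reaches L-position 2 → W
n=7: only reaches 6(W), which is W → L
n=8: reaches L-position 7 → W
n=9: only reaches 3(W), 8(W), all W → L
n=10: reaches L-position 9 → W
n=11: only reaches 10(W), which is W → L
n=12: reaches L-position 4 → W
n=13: only reaches 12(W), which is W → L
The losing starting values of n are exactly the entries labelled L in this table (7 of them).

0, 2, 4, 7, 9, 11, 13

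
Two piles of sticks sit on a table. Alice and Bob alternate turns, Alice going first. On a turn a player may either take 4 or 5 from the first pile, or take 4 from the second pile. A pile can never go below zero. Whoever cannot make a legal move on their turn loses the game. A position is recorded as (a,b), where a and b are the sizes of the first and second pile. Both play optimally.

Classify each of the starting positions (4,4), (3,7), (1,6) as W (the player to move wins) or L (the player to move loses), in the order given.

(4,4): L, (3,7): W, (1,6): W

Label each position W (a win for the player to move) or L (a loss). A position with no legal move is L; any other position is W exactly when some move reaches an L, and L when every move reaches a W.
No move ever increases a pile, so every position that can arise here has a ≤ 4 and b ≤ 7; it is enough to label the cells with 0 ≤ a ≤ 4 and 0 ≤ b ≤ 7.
Every move lowers a or b (never raises either), so fill the grid row by row in increasing a, and left to right within a row: each cell's successors are then already labelled.
      b=0  b=1  b=2  b=3  b=4  b=5  b=6  b=7
a=0:    L    L    L    L    W    W    W    W
a=1:    L    L    L    L    W    W    W    W
a=2:    L    L    L    L    W    W    W    W
a=3:    L    L    L    L    W    W    W    W
a=4:    W    W    W    W    L    L    L    L
Cells with no legal move (terminal, hence L): (0,0), (0,1), (0,2), (0,3), (1,0), (1,1), (1,2), (1,3), (2,0), (2,1), (2,2), (2,3), (3,0), (3,1), (3,2), (3,3).
The remaining L cells, each justified by listing all of its moves:
(4,4): moves to (0,4)(W), (4,0)(W); every one is W ⇒ L
(4,5): moves to (0,5)(W), (4,1)(W); every one is W ⇒ L
(4,6): moves to (0,6)(W), (4,2)(W); every one is W ⇒ L
(4,7): moves to (0,7)(W), (4,3)(W); every one is W ⇒ L
Every other cell has at least one move into one of the L cells above, so it is W.
(4,4): one of the L cells justified above, so L
(3,7): the move to (3,3) reaches an L cell, so W
(1,6): the move to (1,2) reaches an L cell, so W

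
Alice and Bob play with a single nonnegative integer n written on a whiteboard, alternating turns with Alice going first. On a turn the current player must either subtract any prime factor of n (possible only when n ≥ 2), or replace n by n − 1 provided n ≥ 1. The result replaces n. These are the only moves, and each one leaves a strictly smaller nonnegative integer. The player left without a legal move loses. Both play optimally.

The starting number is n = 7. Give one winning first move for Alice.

Move to 0.

Classify positions by backward induction: terminal positions (no move available) are L. From any other position, the mover wins iff some move reaches an L.
n=0: no move → L
n=1: W (go to 0, an L position)
n=2: W (go to 0, an L position)
n=3: W (go to 0, an L position)
n=4: L (options 2(W), 3(W) are all W)
n=5: W (go to 0, an L position)
n=6: W (go to 4, an L position)
n=7: W (go to 0, an L position)
From 7, the L positions reachable in one move are: 0.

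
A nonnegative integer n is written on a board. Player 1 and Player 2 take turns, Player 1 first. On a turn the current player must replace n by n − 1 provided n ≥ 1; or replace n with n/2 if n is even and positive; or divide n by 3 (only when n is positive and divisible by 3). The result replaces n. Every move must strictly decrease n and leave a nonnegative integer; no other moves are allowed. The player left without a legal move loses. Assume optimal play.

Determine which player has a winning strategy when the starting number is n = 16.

Player 2 wins.

Positions with no move are L. A position that does have a move is losing for the player to move precisely when every available move leads to a winning position for the opponent. Fill in the labels:
n=0: no move → L
n=1: →0(L), so W
n=2: →1(W) only, which is W, so L
n=3: →2(L), so W
n=4: →2(L), so W
n=5: →4(W) only, which is W, so L
n=6: →2(L), so W
n=7: →6(W) only, which is W, so L
n=8: →7(L), so W
n=9: →3(W), 8(W) — all W, so L
n=10: →5(L), so W
n=11: →10(W) only, which is W, so L
n=12: →11(L), so W
n=13: →12(W) only, which is W, so L
n=14: →7(L), so W
n=15: →5(L), so W
n=16: →8(W), 15(W) — all W, so L
The starting position 16 is L: whatever Player 1 does, the opponent receives a W position.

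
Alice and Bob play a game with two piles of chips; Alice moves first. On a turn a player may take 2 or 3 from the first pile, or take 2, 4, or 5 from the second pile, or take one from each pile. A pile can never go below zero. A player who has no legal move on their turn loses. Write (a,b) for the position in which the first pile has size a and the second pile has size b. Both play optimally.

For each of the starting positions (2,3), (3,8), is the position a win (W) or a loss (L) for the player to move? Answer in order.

(2,3): L, (3,8): W

Classify positions by backward induction: terminal positions (no move available) are L. From any other position, the mover wins iff some move reaches an L.
No move ever increases a pile, so every position that can arise here has a ≤ 3 and b ≤ 8; it is enough to label the cells with 0 ≤ a ≤ 3 and 0 ≤ b ≤ 8.
Every move lowers a or b (never raises either), so fill the grid row by row in increasing a, and left to right within a row: each cell's successors are then already labelled.
      b=0  b=1  b=2  b=3  b=4  b=5  b=6  b=7  b=8
a=0:    L    L    W    W    W    W    W    L    L
a=1:    L    W    W    L    W    W    L    W    W
a=2:    W    W    L    L    W    W    W    W    W
a=3:    W    W    L    W    W    L    W    W    W
Cells with no legal move (terminal, hence L): (0,0), (0,1), (1,0).
The remaining L cells, each justified by listing all of its moves:
(0,7): only reaches (0,5)(W), (0,3)(W), (0,2)(W), all W → L
(0,8): only reaches (0,6)(W), (0,4)(W), (0,3)(W), all W → L
(1,3): only reaches (1,1)(W), (0,2)(W), all W → L
(1,6): only reaches (1,4)(W), (1,2)(W), (1,1)(W), (0,5)(W), all W → L
(2,2): only reaches (0,2)(W), (2,0)(W), (1,1)(W), all W → L
(2,3): only reaches (0,3)(W), (2,1)(W), (1,2)(W), all W → L
(3,2): only reaches (1,2)(W), (0,2)(W), (3,0)(W), (2,1)(W), all W → L
(3,5): only reaches (1,5)(W), (0,5)(W), (3,3)(W), (3,1)(W), (3,0)(W), (2,4)(W), all W → L
Every other cell has at least one move into one of the L cells above, so it is W.
(2,3): one of the L cells justified above, so L
(3,8): the move to (0,8) reaches an L cell, so W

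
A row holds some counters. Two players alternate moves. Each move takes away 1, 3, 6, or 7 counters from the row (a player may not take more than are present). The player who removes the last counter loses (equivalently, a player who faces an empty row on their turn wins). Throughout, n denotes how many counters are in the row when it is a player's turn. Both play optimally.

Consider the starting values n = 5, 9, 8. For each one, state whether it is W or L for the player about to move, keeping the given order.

5: L, 9: W, 8: W

Use the standard recursion: the mover wins at a terminal position; elsewhere, the mover wins exactly when some move hands the opponent an L position.
n=0: no move; the opponent has just taken the last counter and therefore loses → W
n=1: only reaches 0(W), which is W → L
n=2: reaches L-position 1 → W
n=3: only reaches 2(W), 0(W), all W → L
n=4: reaches L-position 3 → W
n=5: only reaches 4(W), 2(W), all W → L
n=6: reaches L-position 5 → W
n=7: reaches L-position 1 → W
n=8: reaches L-position 5 → W
n=9: reaches L-position 3 → W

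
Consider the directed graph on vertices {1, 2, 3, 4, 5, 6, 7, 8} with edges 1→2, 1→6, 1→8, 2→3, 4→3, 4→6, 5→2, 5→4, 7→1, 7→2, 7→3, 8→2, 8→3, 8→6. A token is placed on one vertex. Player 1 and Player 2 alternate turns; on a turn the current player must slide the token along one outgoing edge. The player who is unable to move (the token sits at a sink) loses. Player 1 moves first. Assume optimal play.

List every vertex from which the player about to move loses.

3, 5, 6

Classify positions by backward induction: terminal positions (no move available) are L. From any other position, the mover wins iff some move reaches an L.
Every edge goes from a vertex to one that appears earlier in the order 6, 3, 2, 8, 4, 5, 1, 7, so processing vertices in that order labels each vertex after all of its successors.
6: no outgoing edge → L
3: no outgoing edge → L
2: reaches L-position 3 → W
8: reaches L-position 3 → W
4: reaches L-position 3 → W
5: only reaches 4(W), 2(W), all W → L
1: reaches L-position 6 → W
7: reaches L-position 3 → W
Reading off the rows marked L gives the requested list; there are 3 such vertices.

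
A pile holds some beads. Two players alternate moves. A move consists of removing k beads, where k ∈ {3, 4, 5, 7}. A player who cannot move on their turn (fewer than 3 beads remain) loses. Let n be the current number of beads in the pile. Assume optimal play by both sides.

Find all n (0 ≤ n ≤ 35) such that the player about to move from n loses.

Work bottom-up. With no move the player to move loses. Otherwise the position is W if at least one move leads to an L position for the opponent, and L if every move leads to a W.
n=0: no move → L
n=1: no move → L
n=2: no move → L
n=3: W (go to 0, an L position)
n=4: W (go to 1, an L position)
n=5: W (go to 2, an L position)
n=6: W (go to 2, an L position)
n=7: W (go to 2, an L position)
n=8: W (go to 1, an L position)
n=9: W (go to 2, an L position)
n=10: L (options 7(W), 6(W), 5(W), 3(W) are all W)
n=11: L (options 8(W), 7(W), 6(W), 4(W) are all W)
n=12: L (options 9(W), 8(W), 7(W), 5(W) are all W)
n=13: W (go to 10, an L position)
n=14: W (go to 11, an L position)
n=15: W (go to 12, an L position)
n=16: W (go to 12, an L position)
n=17: W (go to 12, an L position)
n=18: W (go to 11, an L position)
n=19: W (go to 12, an L position)
n=20: L (options 17(W), 16(W), 15(W), 13(W) are all W)
n=21: L (options 18(W), 17(W), 16(W), 14(W) are all W)
n=22: L (options 19(W), 18(W), 17(W), 15(W) are all W)
n=23: W (go to 20, an L position)
n=24: W (go to 21, an L position)
n=25: W (go to 22, an L position)
n=26: W (go to 22, an L position)
n=27: W (go to 22, an L position)
n=28: W (go to 21, an L position)
n=29: W (go to 22, an L position)
n=30: L (options 27(W), 26(W), 25(W), 23(W) are all W)
n=31: L (options 28(W), 27(W), 26(W), 24(W) are all W)
n=32: L (options 29(W), 28(W), 27(W), 25(W) are all W)
n=33: W (go to 30, an L position)
n=34: W (go to 31, an L position)
n=35: W (go to 32, an L position)
Reading off the rows marked L gives the requested list; there are 12 such values of n.

0, 1, 2, 10, 11, 12, 20, 21, 22, 30, 31, 32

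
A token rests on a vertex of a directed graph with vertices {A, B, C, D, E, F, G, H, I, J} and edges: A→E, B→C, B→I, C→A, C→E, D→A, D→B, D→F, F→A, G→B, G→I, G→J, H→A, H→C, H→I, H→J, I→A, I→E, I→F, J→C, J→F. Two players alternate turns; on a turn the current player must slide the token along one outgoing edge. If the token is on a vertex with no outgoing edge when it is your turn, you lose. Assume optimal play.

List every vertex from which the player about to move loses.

B, E, F, H

Label each position W (a win for the player to move) or L (a loss). A position with no legal move is L; any other position is W exactly when some move reaches an L, and L when every move reaches a W.
Every edge goes from a vertex to one that appears earlier in the order E, A, F, C, J, I, B, G, H, D, so processing vertices in that order labels each vertex after all of its successors.
E: no outgoing edge → L
A: →E(L), so W
F: →A(W) only, which is W, so L
C: →E(L), so W
J: →F(L), so W
I: →F(L), so W
B: →I(W), C(W) — all W, so L
G: →B(L), so W
H: →I(W), J(W), C(W), A(W) — all W, so L
D: →B(L), so W
The losing starting vertices are exactly the entries labelled L in this table (4 of them).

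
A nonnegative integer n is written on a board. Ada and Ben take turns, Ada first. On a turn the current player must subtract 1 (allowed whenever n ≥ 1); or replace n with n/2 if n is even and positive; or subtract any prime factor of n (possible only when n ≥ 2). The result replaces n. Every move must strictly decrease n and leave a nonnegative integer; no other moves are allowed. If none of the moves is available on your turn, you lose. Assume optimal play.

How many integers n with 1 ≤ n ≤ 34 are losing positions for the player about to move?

Use the standard recursion: the mover loses at a terminal position; elsewhere, the mover wins exactly when some move hands the opponent an L position.
n=0: no move → L
n=1: reaches L-position 0 → W
n=2: reaches L-position 0 → W
n=3: reaches L-position 0 → W
n=4: only reaches 2(W), 3(W), all W → L
n=5: reaches L-position 0 → W
n=6: reaches L-position 4 → W
n=7: reaches L-position 0 → W
n=8: reaches L-position 4 → W
n=9: only reaches 6(W), 8(W), all W → L
n=10: reaches L-position 9 → W
n=11: reaches L-position 0 → W
n=12: reaches L-position 9 → W
n=13: reaches L-position 0 → W
n=14: only reaches 7(W), 12(W), 13(W), all W → L
n=15: reaches L-position 14 → W
n=16: reaches L-position 14 → W
n=17: reaches L-position 0 → W
n=18: reaches L-position 9 → W
n=19: reaches L-position 0 → W
n=20: only reaches 10(W), 15(W), 18(W), 19(W), all W → L
n=21: reaches L-position 14 → W
n=22: reaches L-position 20 → W
n=23: reaches L-position 0 → W
n=24: only reaches 12(W), 21(W), 22(W), 23(W), all W → L
n=25: reaches L-position 20 → W
n=26: reaches L-position 24 → W
n=27: reaches L-position 24 → W
n=28: reaches L-position 14 → W
n=29: reaches L-position 0 → W
n=30: only reaches 15(W), 25(W), 27(W), 28(W), 29(W), all W → L
n=31: reaches L-position 0 → W
n=32: reaches L-position 30 → W
n=33: reaches L-position 30 → W
n=34: only reaches 17(W), 32(W), 33(W), all W → L
L entries with 1 ≤ n ≤ 34 (n=0 is outside the asked range and is not counted): n = 4, 9, 14, 20, 24, 30, 34; that makes 7.

7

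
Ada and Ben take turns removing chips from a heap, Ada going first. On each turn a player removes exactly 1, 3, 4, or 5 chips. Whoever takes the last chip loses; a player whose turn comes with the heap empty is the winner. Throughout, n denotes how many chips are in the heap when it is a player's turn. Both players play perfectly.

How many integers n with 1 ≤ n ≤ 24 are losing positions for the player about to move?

6

Work bottom-up. With no move the player to move wins. Otherwise the position is W if at least one move leads to an L position for the opponent, and L if every move leads to a W.
n=0: no move; the opponent has just taken the last chip and therefore loses → W
n=1: the only move is to 0(W), a W ⇒ L
n=2: can move to 1, which is L ⇒ W
n=3: moves to 2(W), 0(W); every one is W ⇒ L
n=4: can move to 3, which is L ⇒ W
n=5: can move to 1, which is L ⇒ W
n=6: can move to 3, which is L ⇒ W
n=7: can move to 3, which is L ⇒ W
n=8: can move to 3, which is L ⇒ W
n=9: moves to 8(W), 6(W), 5(W), 4(W); every one is W ⇒ L
n=10: can move to 9, which is L ⇒ W
n=11: moves to 10(W), 8(W), 7(W), 6(W); every one is W ⇒ L
n=12: can move to 11, which is L ⇒ W
n=13: can move to 9, which is L ⇒ W
n=14: can move to 11, which is L ⇒ W
n=15: can move to 11, which is L ⇒ W
n=16: can move to 11, which is L ⇒ W
n=17: moves to 16(W), 14(W), 13(W), 12(W); every one is W ⇒ L
n=18: can move to 17, which is L ⇒ W
n=19: moves to 18(W), 16(W), 15(W), 14(W); every one is W ⇒ L
n=20: can move to 19, which is L ⇒ W
n=21: can move to 17, which is L ⇒ W
n=22: can move to 19, which is L ⇒ W
n=23: can move to 19, which is L ⇒ W
n=24: can move to 19, which is L ⇒ W
L entries with 1 ≤ n ≤ 24 (the range starts at n=1): n = 1, 3, 9, 11, 17, 19; that makes 6.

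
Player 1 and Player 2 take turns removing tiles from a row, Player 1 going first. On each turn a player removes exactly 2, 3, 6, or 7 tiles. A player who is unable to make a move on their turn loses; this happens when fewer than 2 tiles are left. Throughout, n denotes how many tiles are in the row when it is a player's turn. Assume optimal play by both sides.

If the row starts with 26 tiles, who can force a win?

Player 1 wins.

Build the W/L table. Terminal = L. A non-terminal position is W if it has a move to some L; otherwise it is L.
n=0: no move → L
n=1: no move → L
n=2: can move to 0, which is L ⇒ W
n=3: can move to 1, which is L ⇒ W
n=4: can move to 1, which is L ⇒ W
n=5: moves to 3(W), 2(W); every one is W ⇒ L
n=6: can move to 0, which is L ⇒ W
n=7: can move to 5, which is L ⇒ W
n=8: can move to 5, which is L ⇒ W
n=9: moves to 7(W), 6(W), 3(W), 2(W); every one is W ⇒ L
n=10: moves to 8(W), 7(W), 4(W), 3(W); every one is W ⇒ L
n=11: can move to 9, which is L ⇒ W
n=12: can move to 10, which is L ⇒ W
n=13: can move to 10, which is L ⇒ W
n=14: moves to 12(W), 11(W), 8(W), 7(W); every one is W ⇒ L
n=15: can move to 9, which is L ⇒ W
n=16: can move to 14, which is L ⇒ W
n=17: can move to 14, which is L ⇒ W
n=18: moves to 16(W), 15(W), 12(W), 11(W); every one is W ⇒ L
n=19: moves to 17(W), 16(W), 13(W), 12(W); every one is W ⇒ L
n=20: can move to 18, which is L ⇒ W
n=21: can move to 19, which is L ⇒ W
n=22: can move to 19, which is L ⇒ W
n=23: moves to 21(W), 20(W), 17(W), 16(W); every one is W ⇒ L
n=24: can move to 18, which is L ⇒ W
n=25: can move to 23, which is L ⇒ W
n=26: can move to 23, which is L ⇒ W
From 26 Player 1 can remove 3, leaving 23, reaching an L position.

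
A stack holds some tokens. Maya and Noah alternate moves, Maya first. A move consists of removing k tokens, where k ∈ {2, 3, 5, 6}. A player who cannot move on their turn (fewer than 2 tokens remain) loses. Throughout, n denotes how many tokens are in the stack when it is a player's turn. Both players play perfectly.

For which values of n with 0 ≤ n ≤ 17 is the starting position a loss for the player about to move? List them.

0, 1, 8, 9, 16, 17

Build the W/L table. Terminal = L. A non-terminal position is W if it has a move to some L; otherwise it is L.
n=0: no move → L
n=1: no move → L
n=2: reaches L-position 0 → W
n=3: reaches L-position 1 → W
n=4: reaches L-position 1 → W
n=5: reaches L-position 0 → W
n=6: reaches L-position 1 → W
n=7: reaches L-position 1 → W
n=8: only reaches 6(W), 5(W), 3(W), 2(W), all W → L
n=9: only reaches 7(W), 6(W), 4(W), 3(W), all W → L
n=10: reaches L-position 8 → W
n=11: reaches L-position 9 → W
n=12: reaches L-position 9 → W
n=13: reaches L-position 8 → W
n=14: reaches L-position 9 → W
n=15: reaches L-position 9 → W
n=16: only reaches 14(W), 13(W), 11(W), 10(W), all W → L
n=17: only reaches 15(W), 14(W), 12(W), 11(W), all W → L
Reading off the rows marked L gives the requested list; there are 6 such values of n.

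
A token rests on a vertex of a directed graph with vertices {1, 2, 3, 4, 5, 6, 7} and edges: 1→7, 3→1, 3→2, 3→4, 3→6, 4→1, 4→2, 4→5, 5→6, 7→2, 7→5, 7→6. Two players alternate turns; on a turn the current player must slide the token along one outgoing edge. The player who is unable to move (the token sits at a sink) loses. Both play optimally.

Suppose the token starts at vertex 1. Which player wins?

Compute win/loss labels from the base case upward. A position with no move is L. Any other position is W if it can reach an L in one move, else L.
Every edge goes from a vertex to one that appears earlier in the order 6, 2, 5, 7, 1, 4, 3, so processing vertices in that order labels each vertex after all of its successors.
6: no outgoing edge → L
2: no outgoing edge → L
5: →6(L), so W
7: →2(L), so W
1: →7(W) only, which is W, so L
4: →1(L), so W
3: →1(L), so W
Every move from 1 reaches a W position, so the mover loses.

The second player wins.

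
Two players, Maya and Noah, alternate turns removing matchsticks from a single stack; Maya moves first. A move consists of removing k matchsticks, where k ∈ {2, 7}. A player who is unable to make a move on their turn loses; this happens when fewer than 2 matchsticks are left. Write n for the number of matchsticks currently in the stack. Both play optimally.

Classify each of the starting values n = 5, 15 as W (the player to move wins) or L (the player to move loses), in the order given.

5: L, 15: W

Work bottom-up. With no move the player to move loses. Otherwise the position is W if at least one move leads to an L position for the opponent, and L if every move leads to a W.
n=0: no move → L
n=1: no move → L
n=2: can move to 0, which is L ⇒ W
n=3: can move to 1, which is L ⇒ W
n=4: the only move is to 2(W), a W ⇒ L
n=5: the only move is to 3(W), a W ⇒ L
n=6: can move to 4, which is L ⇒ W
n=7: can move to 5, which is L ⇒ W
n=8: can move to 1, which is L ⇒ W
n=9: moves to 7(W), 2(W); every one is W ⇒ L
n=10: moves to 8(W), 3(W); every one is W ⇒ L
n=11: can move to 9, which is L ⇒ W
n=12: can move to 10, which is L ⇒ W
n=13: moves to 11(W), 6(W); every one is W ⇒ L
n=14: moves to 12(W), 7(W); every one is W ⇒ L
n=15: can move to 13, which is L ⇒ W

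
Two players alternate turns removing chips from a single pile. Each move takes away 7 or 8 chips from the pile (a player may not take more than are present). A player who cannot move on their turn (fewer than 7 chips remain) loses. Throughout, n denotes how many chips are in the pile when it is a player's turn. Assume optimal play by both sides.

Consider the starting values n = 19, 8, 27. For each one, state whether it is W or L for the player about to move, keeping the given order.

Use the standard recursion: the mover loses at a terminal position; elsewhere, the mover wins exactly when some move hands the opponent an L position.
n=0: no move → L
n=1: no move → L
n=2: no move → L
n=3: no move → L
n=4: no move → L
n=5: no move → L
n=6: no move → L
n=7: reaches L-position 0 → W
n=8: reaches L-position 1 → W
n=9: reaches L-position 2 → W
n=10: reaches L-position 3 → W
n=11: reaches L-position 4 → W
n=12: reaches L-position 5 → W
n=13: reaches L-position 6 → W
n=14: reaches L-position 6 → W
n=15: only reaches 8(W), 7(W), all W → L
n=16: only reaches 9(W), 8(W), all W → L
n=17: only reaches 10(W), 9(W), all W → L
n=18: only reaches 11(W), 10(W), all W → L
n=19: only reaches 12(W), 11(W), all W → L
n=20: only reaches 13(W), 12(W), all W → L
n=21: only reaches 14(W), 13(W), all W → L
n=22: reaches L-position 15 → W
n=23: reaches L-position 16 → W
n=24: reaches L-position 17 → W
n=25: reaches L-position 18 → W
n=26: reaches L-position 19 → W
n=27: reaches L-position 20 → W

19: L, 8: W, 27: W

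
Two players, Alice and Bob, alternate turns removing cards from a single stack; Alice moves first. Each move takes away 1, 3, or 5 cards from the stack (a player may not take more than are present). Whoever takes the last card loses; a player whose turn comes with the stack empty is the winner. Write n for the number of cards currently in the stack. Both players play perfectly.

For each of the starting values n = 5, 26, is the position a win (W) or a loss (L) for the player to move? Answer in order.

Work bottom-up. With no move the player to move wins. Otherwise the position is W if at least one move leads to an L position for the opponent, and L if every move leads to a W.
n=0: no move; the opponent has just taken the last card and therefore loses → W
n=1: the only move is to 0(W), a W ⇒ L
n=2: can move to 1, which is L ⇒ W
n=3: moves to 2(W), 0(W); every one is W ⇒ L
n=4: can move to 3, which is L ⇒ W
n=5: moves to 4(W), 2(W), 0(W); every one is W ⇒ L
n=6: can move to 5, which is L ⇒ W
n=7: moves to 6(W), 4(W), 2(W); every one is W ⇒ L
n=8: can move to 7, which is L ⇒ W
n=9: moves to 8(W), 6(W), 4(W); every one is W ⇒ L
n=10: can move to 9, which is L ⇒ W
n=11: moves to 10(W), 8(W), 6(W); every one is W ⇒ L
n=12: can move to 11, which is L ⇒ W
n=13: moves to 12(W), 10(W), 8(W); every one is W ⇒ L
n=14: can move to 13, which is L ⇒ W
n=15: moves to 14(W), 12(W), 10(W); every one is W ⇒ L
n=16: can move to 15, which is L ⇒ W
n=17: moves to 16(W), 14(W), 12(W); every one is W ⇒ L
n=18: can move to 17, which is L ⇒ W
n=19: moves to 18(W), 16(W), 14(W); every one is W ⇒ L
n=20: can move to 19, which is L ⇒ W
n=21: moves to 20(W), 18(W), 16(W); every one is W ⇒ L
n=22: can move to 21, which is L ⇒ W
n=23: moves to 22(W), 20(W), 18(W); every one is W ⇒ L
n=24: can move to 23, which is L ⇒ W
n=25: moves to 24(W), 22(W), 20(W); every one is W ⇒ L
n=26: can move to 25, which is L ⇒ W

5: L, 26: W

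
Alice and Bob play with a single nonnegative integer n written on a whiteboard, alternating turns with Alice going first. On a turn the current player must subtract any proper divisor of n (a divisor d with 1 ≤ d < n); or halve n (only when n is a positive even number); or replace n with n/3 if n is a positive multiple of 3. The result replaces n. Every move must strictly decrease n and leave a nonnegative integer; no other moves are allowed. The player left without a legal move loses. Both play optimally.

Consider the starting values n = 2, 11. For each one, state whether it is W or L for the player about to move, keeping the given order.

2: W, 11: L

Compute win/loss labels from the base case upward. A position with no move is L. Any other position is W if it can reach an L in one move, else L.
n=0: no move → L
n=1: no move → L
n=2: reaches L-position 1 → W
n=3: reaches L-position 1 → W
n=4: only reaches 2(W), 3(W), all W → L
n=5: reaches L-position 4 → W
n=6: reaches L-position 4 → W
n=7: only reaches 6(W), which is W → L
n=8: reaches L-position 4 → W
n=9: only reaches 3(W), 6(W), 8(W), all W → L
n=10: reaches L-position 9 → W
n=11: only reaches 10(W), which is W → L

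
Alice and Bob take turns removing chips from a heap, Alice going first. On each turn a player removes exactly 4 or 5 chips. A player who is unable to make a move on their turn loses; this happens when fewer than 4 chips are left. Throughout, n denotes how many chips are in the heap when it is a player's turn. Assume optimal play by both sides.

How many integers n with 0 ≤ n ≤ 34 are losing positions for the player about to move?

16

Positions with no move are L. A position that does have a move is losing for the player to move precisely when every available move leads to a winning position for the opponent. Fill in the labels:
n=0: no move → L
n=1: no move → L
n=2: no move → L
n=3: no move → L
n=4: W (go to 0, an L position)
n=5: W (go to 1, an L position)
n=6: W (go to 2, an L position)
n=7: W (go to 3, an L position)
n=8: W (go to 3, an L position)
n=9: L (options 5(W), 4(W) are all W)
n=10: L (options 6(W), 5(W) are all W)
n=11: L (options 7(W), 6(W) are all W)
n=12: L (options 8(W), 7(W) are all W)
n=13: W (go to 9, an L position)
n=14: W (go to 10, an L position)
n=15: W (go to 11, an L position)
n=16: W (go to 12, an L position)
n=17: W (go to 12, an L position)
n=18: L (options 14(W), 13(W) are all W)
n=19: L (options 15(W), 14(W) are all W)
n=20: L (options 16(W), 15(W) are all W)
n=21: L (options 17(W), 16(W) are all W)
n=22: W (go to 18, an L position)
n=23: W (go to 19, an L position)
n=24: W (go to 20, an L position)
n=25: W (go to 21, an L position)
n=26: W (go to 21, an L position)
n=27: L (options 23(W), 22(W) are all W)
n=28: L (options 24(W), 23(W) are all W)
n=29: L (options 25(W), 24(W) are all W)
n=30: L (options 26(W), 25(W) are all W)
n=31: W (go to 27, an L position)
n=32: W (go to 28, an L position)
n=33: W (go to 29, an L position)
n=34: W (go to 30, an L position)
L entries with 0 ≤ n ≤ 34: n = 0, 1, 2, 3, 9, 10, 11, 12, 18, 19, 20, 21, 27, 28, 29, 30; that makes 16.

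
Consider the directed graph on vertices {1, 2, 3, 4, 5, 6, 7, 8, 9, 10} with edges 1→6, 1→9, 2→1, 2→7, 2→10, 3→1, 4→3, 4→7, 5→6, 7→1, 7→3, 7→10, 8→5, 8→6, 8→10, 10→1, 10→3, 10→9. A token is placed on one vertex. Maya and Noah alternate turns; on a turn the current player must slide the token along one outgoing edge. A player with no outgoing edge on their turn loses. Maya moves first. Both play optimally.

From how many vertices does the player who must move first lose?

4

Use the standard recursion: the mover loses at a terminal position; elsewhere, the mover wins exactly when some move hands the opponent an L position.
Every edge goes from a vertex to one that appears earlier in the order 6, 9, 1, 3, 10, 7, 2, 5, 4, 8, so processing vertices in that order labels each vertex after all of its successors.
6: no outgoing edge → L
9: no outgoing edge → L
1: can move to 9, which is L ⇒ W
3: the only move is to 1(W), a W ⇒ L
10: can move to 3, which is L ⇒ W
7: can move to 3, which is L ⇒ W
2: moves to 7(W), 10(W), 1(W); every one is W ⇒ L
5: can move to 6, which is L ⇒ W
4: can move to 3, which is L ⇒ W
8: can move to 6, which is L ⇒ W
The L vertices are 2, 3, 6, 9; that is 4 in all.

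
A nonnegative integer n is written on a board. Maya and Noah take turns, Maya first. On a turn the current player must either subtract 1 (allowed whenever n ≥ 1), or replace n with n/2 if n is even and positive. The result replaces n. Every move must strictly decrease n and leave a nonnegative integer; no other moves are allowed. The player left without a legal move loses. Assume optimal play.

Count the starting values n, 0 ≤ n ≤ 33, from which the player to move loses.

Classify positions by backward induction: terminal positions (no move available) are L. From any other position, the mover wins iff some move reaches an L.
n=0: no move → L
n=1: →0(L), so W
n=2: →1(W) only, which is W, so L
n=3: →2(L), so W
n=4: →2(L), so W
n=5: →4(W) only, which is W, so L
n=6: →5(L), so W
n=7: →6(W) only, which is W, so L
n=8: →7(L), so W
n=9: →8(W) only, which is W, so L
n=10: →5(L), so W
n=11: →10(W) only, which is W, so L
n=12: →11(L), so W
n=13: →12(W) only, which is W, so L
n=14: →7(L), so W
n=15: →14(W) only, which is W, so L
n=16: →15(L), so W
n=17: →16(W) only, which is W, so L
n=18: →9(L), so W
n=19: →18(W) only, which is W, so L
n=20: →19(L), so W
n=21: →20(W) only, which is W, so L
n=22: →11(L), so W
n=23: →22(W) only, which is W, so L
n=24: →23(L), so W
n=25: →24(W) only, which is W, so L
n=26: →13(L), so W
n=27: →26(W) only, which is W, so L
n=28: →27(L), so W
n=29: →28(W) only, which is W, so L
n=30: →15(L), so W
n=31: →30(W) only, which is W, so L
n=32: →31(L), so W
n=33: →32(W) only, which is W, so L
L entries with 0 ≤ n ≤ 33: n = 0, 2, 5, 7, 9, 11, 13, 15, 17, 19, 21, 23, 25, 27, 29, 31, 33; that makes 17.

17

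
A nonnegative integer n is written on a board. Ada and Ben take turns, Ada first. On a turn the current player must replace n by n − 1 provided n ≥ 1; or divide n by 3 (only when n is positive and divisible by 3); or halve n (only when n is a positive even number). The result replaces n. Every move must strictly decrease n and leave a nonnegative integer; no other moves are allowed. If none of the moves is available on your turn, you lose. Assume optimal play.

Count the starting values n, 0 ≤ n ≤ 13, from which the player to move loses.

Positions with no move are L. A position that does have a move is losing for the player to move precisely when every available move leads to a winning position for the opponent. Fill in the labels:
n=0: no move → L
n=1: →0(L), so W
n=2: →1(W) only, which is W, so L
n=3: →2(L), so W
n=4: →2(L), so W
n=5: →4(W) only, which is W, so L
n=6: →2(L), so W
n=7: →6(W) only, which is W, so L
n=8: →7(L), so W
n=9: →3(W), 8(W) — all W, so L
n=10: →5(L), so W
n=11: →10(W) only, which is W, so L
n=12: →11(L), so W
n=13: →12(W) only, which is W, so L
L entries with 0 ≤ n ≤ 13: n = 0, 2, 5, 7, 9, 11, 13; that makes 7.

7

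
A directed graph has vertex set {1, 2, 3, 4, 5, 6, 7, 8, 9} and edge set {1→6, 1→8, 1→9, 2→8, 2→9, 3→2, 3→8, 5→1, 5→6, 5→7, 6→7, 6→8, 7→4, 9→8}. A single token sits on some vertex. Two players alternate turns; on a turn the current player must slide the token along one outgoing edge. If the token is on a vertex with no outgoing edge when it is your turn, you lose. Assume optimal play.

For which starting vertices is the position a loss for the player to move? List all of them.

4, 5, 8

Classify positions by backward induction: terminal positions (no move available) are L. From any other position, the mover wins iff some move reaches an L.
Every edge goes from a vertex to one that appears earlier in the order 8, 4, 9, 2, 7, 6, 1, 3, 5, so processing vertices in that order labels each vertex after all of its successors.
8: no outgoing edge → L
4: no outgoing edge → L
9: →8(L), so W
2: →8(L), so W
7: →4(L), so W
6: →8(L), so W
1: →8(L), so W
3: →8(L), so W
5: →1(W), 6(W), 7(W) — all W, so L
The losing starting vertices are exactly the entries labelled L in this table (3 of them).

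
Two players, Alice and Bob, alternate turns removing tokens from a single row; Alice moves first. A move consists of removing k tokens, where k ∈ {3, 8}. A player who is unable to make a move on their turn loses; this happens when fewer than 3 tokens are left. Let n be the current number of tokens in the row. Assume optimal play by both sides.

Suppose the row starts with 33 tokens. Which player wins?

Bob wins.

Use the standard recursion: the mover loses at a terminal position; elsewhere, the mover wins exactly when some move hands the opponent an L position.
n=0: no move → L
n=1: no move → L
n=2: no move → L
n=3: W (go to 0, an L position)
n=4: W (go to 1, an L position)
n=5: W (go to 2, an L position)
n=6: L (sole option 3(W) is W)
n=7: L (sole option 4(W) is W)
n=8: W (go to 0, an L position)
n=9: W (go to 6, an L position)
n=10: W (go to 7, an L position)
n=11: L (options 8(W), 3(W) are all W)
n=12: L (options 9(W), 4(W) are all W)
n=13: L (options 10(W), 5(W) are all W)
n=14: W (go to 11, an L position)
n=15: W (go to 12, an L position)
n=16: W (go to 13, an L position)
n=17: L (options 14(W), 9(W) are all W)
n=18: L (options 15(W), 10(W) are all W)
n=19: W (go to 11, an L position)
n=20: W (go to 17, an L position)
n=21: W (go to 18, an L position)
n=22: L (options 19(W), 14(W) are all W)
n=23: L (options 20(W), 15(W) are all W)
n=24: L (options 21(W), 16(W) are all W)
n=25: W (go to 22, an L position)
n=26: W (go to 23, an L position)
n=27: W (go to 24, an L position)
n=28: L (options 25(W), 20(W) are all W)
n=29: L (options 26(W), 21(W) are all W)
n=30: W (go to 22, an L position)
n=31: W (go to 28, an L position)
n=32: W (go to 29, an L position)
n=33: L (options 30(W), 25(W) are all W)
Every move from 33 reaches a W position, so the mover loses.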